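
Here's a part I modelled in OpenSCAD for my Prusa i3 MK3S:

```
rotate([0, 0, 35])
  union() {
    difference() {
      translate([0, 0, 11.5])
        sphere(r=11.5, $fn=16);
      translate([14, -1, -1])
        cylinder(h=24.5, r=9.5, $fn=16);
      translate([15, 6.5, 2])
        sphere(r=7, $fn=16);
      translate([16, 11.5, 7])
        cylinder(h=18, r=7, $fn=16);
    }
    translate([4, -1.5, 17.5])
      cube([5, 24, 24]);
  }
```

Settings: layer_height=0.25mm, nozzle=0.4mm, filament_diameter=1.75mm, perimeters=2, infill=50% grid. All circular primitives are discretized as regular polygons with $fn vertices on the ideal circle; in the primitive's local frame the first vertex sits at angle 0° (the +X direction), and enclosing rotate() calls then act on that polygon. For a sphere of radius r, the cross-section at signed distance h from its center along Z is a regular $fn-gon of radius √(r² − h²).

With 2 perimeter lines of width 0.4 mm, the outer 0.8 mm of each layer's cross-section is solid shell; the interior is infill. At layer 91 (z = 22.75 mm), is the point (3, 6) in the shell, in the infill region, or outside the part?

infill

At z = 22.75 mm: the r=11.5 sphere contributes a regular 16-gon of circumradius √(11.5²−11.25²) = 2.385; the cylinder at (14, -1): section is a regular 16-gon, circumradius r=9.5; the sphere at (15, 6.5) does not reach this height (|z−center|=20.750 > r=7); the r=7 cylinder at (16, 11.5) contributes a regular 16-gon of circumradius 7; Subtracting the remaining from the first: starting from the r=11.5 sphere, the r=9.5 cylinder at (14, -1) misses the remaining region (no effect); the r=7 cylinder at (16, 11.5) misses the remaining region (no effect) — 1 connected region; the cube at (4, -1.5) (footprint 5×24) is included at this height; Taking the union: the 2 present regions are separate (no shared area or edge), so areas and boundary lengths simply add and each stays a separate island — 2 connected regions; (rotated 35° about Z; rotation is an isometry so areas/perimeters/island counts are preserved). Overall, the cross-section has 2 separate islands. Undo the 35° rotation: the query point maps to (5.899, 3.194) in the un-rotated model frame. The nearest boundary edge runs (4.00, -1.50)→(4.00, 22.50); distance from the point to it = 1.90 mm. (Shell/infill is judged within the island containing the point — the largest one.) The point is inside the cross-section and 1.90 mm from the nearest boundary — more than the 0.8 mm shell width (2 × 0.4), so it's in the infill interior.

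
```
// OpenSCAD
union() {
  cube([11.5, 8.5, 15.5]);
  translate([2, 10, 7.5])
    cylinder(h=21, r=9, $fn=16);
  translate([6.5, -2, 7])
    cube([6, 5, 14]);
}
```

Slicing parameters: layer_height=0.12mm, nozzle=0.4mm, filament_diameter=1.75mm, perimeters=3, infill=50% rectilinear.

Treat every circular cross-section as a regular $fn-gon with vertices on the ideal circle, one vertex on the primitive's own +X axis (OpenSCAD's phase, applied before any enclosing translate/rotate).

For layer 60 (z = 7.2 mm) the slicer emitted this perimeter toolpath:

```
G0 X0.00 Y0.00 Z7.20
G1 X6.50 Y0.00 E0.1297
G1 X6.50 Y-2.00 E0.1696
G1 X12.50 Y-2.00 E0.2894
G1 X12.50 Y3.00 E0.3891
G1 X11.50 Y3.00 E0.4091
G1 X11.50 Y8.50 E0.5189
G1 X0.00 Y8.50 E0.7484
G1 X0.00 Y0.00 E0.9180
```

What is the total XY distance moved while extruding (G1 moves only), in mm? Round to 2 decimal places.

46.00 mm

Sum the Euclidean lengths of each G1 segment: total = 46.00 mm.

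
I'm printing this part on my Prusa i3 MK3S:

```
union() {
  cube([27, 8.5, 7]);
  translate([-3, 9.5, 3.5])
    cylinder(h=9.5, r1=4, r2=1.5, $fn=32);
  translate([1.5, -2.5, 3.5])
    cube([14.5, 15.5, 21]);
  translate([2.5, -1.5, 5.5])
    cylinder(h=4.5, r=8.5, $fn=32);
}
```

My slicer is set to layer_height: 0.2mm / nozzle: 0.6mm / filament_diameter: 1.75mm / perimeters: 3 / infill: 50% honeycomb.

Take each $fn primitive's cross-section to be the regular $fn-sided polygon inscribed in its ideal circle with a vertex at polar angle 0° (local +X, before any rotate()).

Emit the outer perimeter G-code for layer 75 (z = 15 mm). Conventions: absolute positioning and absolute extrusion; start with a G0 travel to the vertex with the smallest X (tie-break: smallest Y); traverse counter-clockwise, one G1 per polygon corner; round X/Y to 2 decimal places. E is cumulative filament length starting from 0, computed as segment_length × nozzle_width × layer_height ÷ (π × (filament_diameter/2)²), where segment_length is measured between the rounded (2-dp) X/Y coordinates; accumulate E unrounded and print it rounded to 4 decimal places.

G0 X1.50 Y-2.50 Z15.00
G1 X16.00 Y-2.50 E0.7234
G1 X16.00 Y13.00 E1.4967
G1 X1.50 Y13.00 E2.2201
G1 X1.50 Y-2.50 E2.9934

At z = 15 mm: the cube does not reach this height (z outside [0, 7]); the cone at (-3, 9.5) does not reach this height (z outside [3.5, 13]); the cube at (1.5, -2.5) is present — its section is the full 14.5×15.5 rectangle; the cylinder at (2.5, -1.5) is absent (z outside [5.5, 10]); Taking the union: only the 14.5×15.5 cube at (1.5, -2.5) is present, so the union is just that shape — 1 connected region. The outline is a single polygon with 4 vertices. Extrusion per mm of travel: 0.6 × 0.2 / (π × 0.875²) = 0.049890. Accumulating E over each segment gives final E = 2.9934.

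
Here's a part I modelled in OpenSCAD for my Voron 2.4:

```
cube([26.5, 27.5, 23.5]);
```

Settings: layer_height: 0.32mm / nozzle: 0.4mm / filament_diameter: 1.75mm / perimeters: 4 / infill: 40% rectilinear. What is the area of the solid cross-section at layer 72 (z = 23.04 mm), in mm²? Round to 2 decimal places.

728.75 mm²

At z = 23.04 mm: the cube is present — its section is the full 26.5×27.5 rectangle (area 728.75 mm²). Overall, the cross-section is a single solid region. Net area = 728.75 mm².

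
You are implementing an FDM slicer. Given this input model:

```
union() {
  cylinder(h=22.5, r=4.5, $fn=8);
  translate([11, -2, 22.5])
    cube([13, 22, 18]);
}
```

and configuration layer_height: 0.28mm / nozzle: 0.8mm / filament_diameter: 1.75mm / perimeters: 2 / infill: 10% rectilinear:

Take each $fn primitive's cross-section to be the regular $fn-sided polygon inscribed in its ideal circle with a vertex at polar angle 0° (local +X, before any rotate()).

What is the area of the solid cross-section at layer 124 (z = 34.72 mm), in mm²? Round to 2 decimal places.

At z = 34.72 mm: the cylinder is not intersected at this z (z outside [0, 22.5]); the cube at (11, -2) is present — its section is the full 13×22 rectangle (area 286.00 mm²); Merging all regions: only the 13×22 cube at (11, -2) is present, so the union is just that shape — area = 286.00 mm². Overall, the cross-section is a single solid region. Net area = 286.00 mm².

286.00 mm²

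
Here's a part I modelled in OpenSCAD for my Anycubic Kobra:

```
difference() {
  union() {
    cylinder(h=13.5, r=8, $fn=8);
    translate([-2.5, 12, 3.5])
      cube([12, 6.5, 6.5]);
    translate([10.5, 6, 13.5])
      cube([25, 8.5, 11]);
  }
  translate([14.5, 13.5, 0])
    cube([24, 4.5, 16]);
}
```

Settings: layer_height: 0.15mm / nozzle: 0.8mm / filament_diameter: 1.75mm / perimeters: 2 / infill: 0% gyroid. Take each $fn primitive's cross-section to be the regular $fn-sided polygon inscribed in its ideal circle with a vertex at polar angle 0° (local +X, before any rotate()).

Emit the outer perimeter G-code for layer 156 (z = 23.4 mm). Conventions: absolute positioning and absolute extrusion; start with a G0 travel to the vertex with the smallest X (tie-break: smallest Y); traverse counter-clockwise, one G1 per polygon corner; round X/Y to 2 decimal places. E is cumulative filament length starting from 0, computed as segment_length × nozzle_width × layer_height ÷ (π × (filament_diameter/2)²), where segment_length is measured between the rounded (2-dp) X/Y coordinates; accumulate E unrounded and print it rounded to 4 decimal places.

At z = 23.4 mm: the cylinder is absent (z outside [0, 13.5]); the cube at (-2.5, 12) is not intersected at this z (z outside [3.5, 10]); the cube at (10.5, 6) (footprint 25×8.5) is included at this height; Merging all regions: only the 25×8.5 cube at (10.5, 6) is present, so the union is just that shape — 1 connected region; the cube at (14.5, 13.5) is absent (z outside [0, 16]); Taking the first minus the rest: none of the subtracted shapes is present at this height, so that combined region is unchanged — 1 connected region. The outline is a single polygon with 4 vertices. Extrusion per mm of travel: 0.8 × 0.15 / (π × 0.875²) = 0.049890. Accumulating E over each segment gives final E = 3.3426.

G0 X10.50 Y6.00 Z23.40
G1 X35.50 Y6.00 E1.2473
G1 X35.50 Y14.50 E1.6713
G1 X10.50 Y14.50 E2.9186
G1 X10.50 Y6.00 E3.3426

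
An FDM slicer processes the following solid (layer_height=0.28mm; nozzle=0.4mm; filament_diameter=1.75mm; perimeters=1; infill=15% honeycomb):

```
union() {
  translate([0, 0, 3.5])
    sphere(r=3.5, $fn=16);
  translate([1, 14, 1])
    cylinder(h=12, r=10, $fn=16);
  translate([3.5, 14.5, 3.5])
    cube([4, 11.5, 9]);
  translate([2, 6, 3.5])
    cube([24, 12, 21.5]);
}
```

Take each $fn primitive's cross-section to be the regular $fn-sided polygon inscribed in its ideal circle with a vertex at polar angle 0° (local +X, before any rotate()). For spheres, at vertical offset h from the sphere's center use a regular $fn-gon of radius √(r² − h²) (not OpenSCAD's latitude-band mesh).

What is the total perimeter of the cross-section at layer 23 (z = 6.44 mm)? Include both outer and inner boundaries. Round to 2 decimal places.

114.37 mm

At z = 6.44 mm: the r=3.5 sphere contributes a regular 16-gon of circumradius √(3.5²−2.94²) = 1.899 (perimeter = 2·16·1.899·sin(180°/16) = 11.86 mm); the cylinder at (1, 14): section is a regular 16-gon, circumradius r=10 (perimeter = 2·16·10.000·sin(180°/16) = 62.43 mm); the cube at (3.5, 14.5) (footprint 4×11.5) is included at this height (perimeter 31.00 mm); the cube at (2, 6) (footprint 24×12) is included at this height (perimeter 72.00 mm); Taking the union: the regions partially overlap (shared area 128.34 mm²), so the edge portions inside another operand are dropped and the merged outline is re-measured after clipping — boundary = 114.37 mm. Overall, the cross-section has 2 separate islands. Total boundary length (outer) = 114.37 mm.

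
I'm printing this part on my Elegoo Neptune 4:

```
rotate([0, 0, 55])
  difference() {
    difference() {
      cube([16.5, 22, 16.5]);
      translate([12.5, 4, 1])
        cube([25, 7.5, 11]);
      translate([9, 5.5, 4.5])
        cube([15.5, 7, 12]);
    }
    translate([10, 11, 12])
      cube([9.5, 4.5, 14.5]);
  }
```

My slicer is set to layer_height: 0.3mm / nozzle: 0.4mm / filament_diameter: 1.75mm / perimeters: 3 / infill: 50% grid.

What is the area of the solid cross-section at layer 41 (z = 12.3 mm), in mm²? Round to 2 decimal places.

At z = 12.3 mm: the cube (footprint 16.5×22) is included at this height (area 363.00 mm²); the cube at (12.5, 4) is absent (z outside [1, 12]); the 15.5×7 cube at (9, 5.5) contributes its full rectangle (area 108.50 mm²); Taking the first minus the rest: starting from the 16.5×22 cube (363.00 mm²), the 15.5×7 cube at (9, 5.5) partially overlaps it — only the 52.50 mm² overlap (of its 108.50 mm²) is removed, clipping the outline — area = 310.50 mm²; the 9.5×4.5 cube at (10, 11) contributes its full rectangle (area 42.75 mm²); Subtracting the remaining from the first: starting from that combined region (310.50 mm²), the 9.5×4.5 cube at (10, 11) partially overlaps it — only the 19.50 mm² overlap (of its 42.75 mm²) is removed, clipping the outline — area = 291.00 mm²; (rotated 55° about Z; rotation is an isometry so areas/perimeters/island counts are preserved). Overall, the cross-section is a single solid region. Net area = 291.00 mm².

291.00 mm²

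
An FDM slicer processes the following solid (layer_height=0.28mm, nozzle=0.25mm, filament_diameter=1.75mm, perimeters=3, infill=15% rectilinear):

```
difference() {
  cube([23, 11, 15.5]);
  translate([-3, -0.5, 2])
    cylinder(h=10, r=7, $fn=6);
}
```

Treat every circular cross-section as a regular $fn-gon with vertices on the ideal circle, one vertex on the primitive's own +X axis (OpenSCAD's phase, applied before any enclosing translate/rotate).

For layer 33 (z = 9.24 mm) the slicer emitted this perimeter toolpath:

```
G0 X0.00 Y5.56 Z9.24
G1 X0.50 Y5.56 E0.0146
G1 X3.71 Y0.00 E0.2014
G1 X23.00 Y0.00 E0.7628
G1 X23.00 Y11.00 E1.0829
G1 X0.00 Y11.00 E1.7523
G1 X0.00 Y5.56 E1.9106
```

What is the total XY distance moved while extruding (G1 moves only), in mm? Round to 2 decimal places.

65.65 mm

Sum the Euclidean lengths of each G1 segment: total = 65.65 mm.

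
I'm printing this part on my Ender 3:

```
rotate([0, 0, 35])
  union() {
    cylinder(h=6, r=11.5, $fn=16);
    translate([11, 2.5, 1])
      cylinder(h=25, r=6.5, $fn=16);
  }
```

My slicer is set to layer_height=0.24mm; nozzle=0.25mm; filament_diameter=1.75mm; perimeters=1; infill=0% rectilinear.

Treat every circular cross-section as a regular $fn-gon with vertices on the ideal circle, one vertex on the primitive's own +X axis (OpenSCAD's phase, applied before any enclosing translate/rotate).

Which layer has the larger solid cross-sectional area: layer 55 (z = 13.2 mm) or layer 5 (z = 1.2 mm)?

Layer 55 (z = 13.2): the cylinder is not intersected at this z (z outside [0, 6]); the r=6.5 cylinder at (11, 2.5) contributes a regular 16-gon of circumradius 6.5 (area = (16/2)·6.500²·sin(360°/16) = 129.35 mm²); Merging all regions: only the r=6.5 cylinder at (11, 2.5) is present, so the union is just that shape — area = 129.35 mm²; (rotated 35° about Z; rotation is an isometry so areas/perimeters/island counts are preserved). So its area = 129.35 mm². Layer 5 (z = 1.2): the r=11.5 cylinder gives a regular 16-gon of circumradius 11.5 (constant along its height) (area = (16/2)·11.500²·sin(360°/16) = 404.88 mm²); the r=6.5 cylinder at (11, 2.5) contributes a regular 16-gon of circumradius 6.5 (area = (16/2)·6.500²·sin(360°/16) = 129.35 mm²); Merging all regions: the regions partially overlap — summed areas 534.23 mm² minus the doubly-counted overlap 57.67 mm² gives 476.56 mm² — area = 476.56 mm²; (rotated 35° about Z; rotation is an isometry so areas/perimeters/island counts are preserved). So its area = 476.56 mm². Layer 5 is larger (476.56 vs 129.35 mm²).

layer 5 (z = 1.2 mm)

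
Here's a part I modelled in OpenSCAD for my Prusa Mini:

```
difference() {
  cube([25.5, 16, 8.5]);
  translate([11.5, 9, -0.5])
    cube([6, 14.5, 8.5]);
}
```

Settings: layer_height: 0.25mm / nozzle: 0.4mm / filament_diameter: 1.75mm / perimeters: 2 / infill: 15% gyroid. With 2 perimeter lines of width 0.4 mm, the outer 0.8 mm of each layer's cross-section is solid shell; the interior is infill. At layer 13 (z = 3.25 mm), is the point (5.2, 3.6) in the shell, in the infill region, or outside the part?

infill

At z = 3.25 mm: the cube (footprint 25.5×16) is included at this height; the cube at (11.5, 9) (footprint 6×14.5) is included at this height; After the difference (first − rest): starting from the 25.5×16 cube, the 6×14.5 cube at (11.5, 9) partially overlaps it — only the 42.00 mm² overlap (of its 87.00 mm²) is removed, clipping the outline — 1 connected region. Overall, the cross-section is a single solid region. The nearest boundary edge runs (25.50, 0.00)→(0.00, 0.00); distance from the point to it = 3.60 mm. The point is inside the cross-section and 3.60 mm from the nearest boundary — more than the 0.8 mm shell width (2 × 0.4), so it's in the infill interior.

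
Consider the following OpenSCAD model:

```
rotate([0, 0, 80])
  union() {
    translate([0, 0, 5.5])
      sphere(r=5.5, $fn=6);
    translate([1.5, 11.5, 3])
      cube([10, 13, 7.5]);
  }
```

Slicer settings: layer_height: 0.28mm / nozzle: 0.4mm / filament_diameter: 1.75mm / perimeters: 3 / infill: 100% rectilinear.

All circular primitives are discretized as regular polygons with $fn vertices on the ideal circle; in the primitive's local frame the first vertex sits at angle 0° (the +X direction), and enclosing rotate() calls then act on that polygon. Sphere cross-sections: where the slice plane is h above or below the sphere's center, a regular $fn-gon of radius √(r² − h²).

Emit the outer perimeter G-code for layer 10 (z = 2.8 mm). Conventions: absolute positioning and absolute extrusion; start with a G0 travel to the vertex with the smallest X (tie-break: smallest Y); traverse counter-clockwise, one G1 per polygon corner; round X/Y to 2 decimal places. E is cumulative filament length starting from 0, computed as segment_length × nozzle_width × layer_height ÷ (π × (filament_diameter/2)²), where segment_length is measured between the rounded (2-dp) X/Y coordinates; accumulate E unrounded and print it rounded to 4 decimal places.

At z = 2.8 mm: the r=5.5 sphere contributes a regular 6-gon of circumradius √(5.5²−2.7²) = 4.792; the cube at (1.5, 11.5) does not reach this height (z outside [3, 10.5]); Combining (union): only the r=5.5 sphere is present, so the union is just that shape — 1 connected region; (whole slice rotated 80° about Z — lengths, areas and connectivity unchanged). The outline is a single polygon with 6 vertices. Extrusion per mm of travel: 0.4 × 0.28 / (π × 0.875²) = 0.046564. Accumulating E over each segment gives final E = 1.3385.

G0 X-4.50 Y-1.64 Z2.80
G1 X-0.83 Y-4.72 E0.2231
G1 X3.67 Y-3.08 E0.4461
G1 X4.50 Y1.64 E0.6693
G1 X0.83 Y4.72 E0.8924
G1 X-3.67 Y3.08 E1.1154
G1 X-4.50 Y-1.64 E1.3385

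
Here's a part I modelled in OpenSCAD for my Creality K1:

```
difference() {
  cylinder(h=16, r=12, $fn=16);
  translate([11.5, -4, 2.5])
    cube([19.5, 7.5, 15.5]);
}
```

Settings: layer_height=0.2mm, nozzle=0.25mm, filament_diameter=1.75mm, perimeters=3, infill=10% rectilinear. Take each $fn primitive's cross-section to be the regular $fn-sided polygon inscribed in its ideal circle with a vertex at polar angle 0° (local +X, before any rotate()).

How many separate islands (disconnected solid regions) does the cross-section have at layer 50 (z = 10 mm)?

1

At z = 10 mm: the r=12 cylinder contributes a regular 16-gon of circumradius 12; the 19.5×7.5 cube at (11.5, -4) contributes its full rectangle; After the difference (first − rest): starting from the r=12 cylinder, the 19.5×7.5 cube at (11.5, -4) partially overlaps it — only the 1.26 mm² overlap (of its 146.25 mm²) is removed, clipping the outline — 1 connected region. Overall, the cross-section is a single solid region. Island count = 1.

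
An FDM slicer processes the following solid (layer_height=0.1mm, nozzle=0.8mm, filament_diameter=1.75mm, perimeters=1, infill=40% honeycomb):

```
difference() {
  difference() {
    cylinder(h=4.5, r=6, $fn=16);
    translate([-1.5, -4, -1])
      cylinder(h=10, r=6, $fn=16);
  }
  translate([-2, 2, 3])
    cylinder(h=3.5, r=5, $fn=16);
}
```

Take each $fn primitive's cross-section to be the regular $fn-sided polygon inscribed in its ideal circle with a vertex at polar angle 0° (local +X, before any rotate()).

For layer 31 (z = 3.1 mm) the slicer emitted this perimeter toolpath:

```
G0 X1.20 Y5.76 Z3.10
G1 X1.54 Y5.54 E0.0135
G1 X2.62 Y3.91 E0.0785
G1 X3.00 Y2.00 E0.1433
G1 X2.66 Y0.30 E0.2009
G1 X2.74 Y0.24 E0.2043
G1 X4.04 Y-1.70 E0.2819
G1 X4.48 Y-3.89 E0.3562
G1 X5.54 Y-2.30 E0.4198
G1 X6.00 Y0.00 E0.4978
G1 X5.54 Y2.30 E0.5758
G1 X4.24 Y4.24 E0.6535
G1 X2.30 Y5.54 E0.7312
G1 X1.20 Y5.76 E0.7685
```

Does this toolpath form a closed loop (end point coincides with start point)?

Start point (G0): (1.20, 5.76). End point (last G1): the path returns to the start — closed.

yes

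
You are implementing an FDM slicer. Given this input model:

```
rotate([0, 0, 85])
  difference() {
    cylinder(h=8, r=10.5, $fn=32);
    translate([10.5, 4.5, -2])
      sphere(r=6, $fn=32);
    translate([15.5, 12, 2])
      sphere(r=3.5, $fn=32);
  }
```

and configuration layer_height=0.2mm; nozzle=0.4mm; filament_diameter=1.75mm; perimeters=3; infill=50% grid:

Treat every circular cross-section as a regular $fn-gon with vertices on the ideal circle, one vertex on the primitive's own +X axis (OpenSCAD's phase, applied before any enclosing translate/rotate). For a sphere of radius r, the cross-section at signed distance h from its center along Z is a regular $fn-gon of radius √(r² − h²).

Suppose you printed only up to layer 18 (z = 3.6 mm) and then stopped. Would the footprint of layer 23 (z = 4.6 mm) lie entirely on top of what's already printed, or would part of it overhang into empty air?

part overhangs

Compare the two slices. At z = 3.6: the cylinder: section is a regular 32-gon, circumradius r=10.5 (area = (32/2)·10.500²·sin(360°/32) = 344.14 mm²); the r=6 sphere at (10.5, 4.5) slices to a regular 32-gon of circumradius 2.154 (√(r²−h²) with h=5.6 from center) (area = (32/2)·2.154²·sin(360°/32) = 14.48 mm²); the r=3.5 sphere at (15.5, 12) slices to a regular 32-gon of circumradius 3.113 (√(r²−h²) with h=1.6 from center) (area = (32/2)·3.113²·sin(360°/32) = 30.25 mm²); After the difference (first − rest): starting from the r=10.5 cylinder (344.14 mm²), the r=6 sphere at (10.5, 4.5) partially overlaps it — only the 3.05 mm² overlap (of its 14.48 mm²) is removed, clipping the outline; the r=3.5 sphere at (15.5, 12) misses the remaining region (no effect) — area = 341.09 mm²; (whole slice rotated 85° about Z — lengths, areas and connectivity unchanged). At z = 4.6: the r=10.5 cylinder contributes a regular 32-gon of circumradius 10.5 (area = (32/2)·10.500²·sin(360°/32) = 344.14 mm²); the sphere at (10.5, 4.5) does not reach this height (|z−center|=6.600 > r=6); the sphere at (15.5, 12): section is a regular 32-gon, circumradius = √(r²−h²) = √(3.5²−2.6²) = 2.343 (area = (32/2)·2.343²·sin(360°/32) = 17.14 mm²); Taking the first minus the rest: starting from the r=10.5 cylinder (344.14 mm²), the r=3.5 sphere at (15.5, 12) misses the remaining region (no effect) — area = 344.14 mm²; (rotated 85° about Z; rotation is an isometry so areas/perimeters/island counts are preserved). Checking containment: at z = 4.6 the cross-section extends beyond the z = 3.6 cross-section by about 3.05 mm².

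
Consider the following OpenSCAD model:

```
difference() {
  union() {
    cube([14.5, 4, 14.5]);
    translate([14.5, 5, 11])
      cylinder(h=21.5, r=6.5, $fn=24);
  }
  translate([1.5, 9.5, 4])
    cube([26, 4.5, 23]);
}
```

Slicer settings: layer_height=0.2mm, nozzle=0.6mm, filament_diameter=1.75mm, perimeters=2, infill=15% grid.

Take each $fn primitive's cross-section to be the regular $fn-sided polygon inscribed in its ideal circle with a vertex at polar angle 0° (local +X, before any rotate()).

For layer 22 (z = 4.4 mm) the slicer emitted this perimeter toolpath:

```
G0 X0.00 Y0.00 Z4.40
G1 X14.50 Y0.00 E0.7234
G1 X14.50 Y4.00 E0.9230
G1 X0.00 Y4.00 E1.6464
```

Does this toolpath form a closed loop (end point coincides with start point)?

Start point (G0): (0.00, 0.00). End point (last G1): the path does not return to the start — open.

no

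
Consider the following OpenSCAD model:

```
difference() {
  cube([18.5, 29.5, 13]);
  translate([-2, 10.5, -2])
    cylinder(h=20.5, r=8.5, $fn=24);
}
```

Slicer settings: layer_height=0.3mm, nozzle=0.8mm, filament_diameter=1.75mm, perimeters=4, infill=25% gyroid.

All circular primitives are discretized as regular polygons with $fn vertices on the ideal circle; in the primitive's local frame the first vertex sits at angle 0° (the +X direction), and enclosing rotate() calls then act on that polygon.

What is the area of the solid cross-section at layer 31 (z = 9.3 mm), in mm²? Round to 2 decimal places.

467.03 mm²

At z = 9.3 mm: the cube is present — its section is the full 18.5×29.5 rectangle (area 545.75 mm²); the r=8.5 cylinder at (-2, 10.5) contributes a regular 24-gon of circumradius 8.5 (area = (24/2)·8.500²·sin(360°/24) = 224.40 mm²); Subtracting the remaining from the first: starting from the 18.5×29.5 cube (545.75 mm²), the r=8.5 cylinder at (-2, 10.5) partially overlaps it — only the 78.72 mm² overlap (of its 224.40 mm²) is removed, clipping the outline — area = 467.03 mm². Overall, the cross-section is a single solid region. Net area = 467.03 mm².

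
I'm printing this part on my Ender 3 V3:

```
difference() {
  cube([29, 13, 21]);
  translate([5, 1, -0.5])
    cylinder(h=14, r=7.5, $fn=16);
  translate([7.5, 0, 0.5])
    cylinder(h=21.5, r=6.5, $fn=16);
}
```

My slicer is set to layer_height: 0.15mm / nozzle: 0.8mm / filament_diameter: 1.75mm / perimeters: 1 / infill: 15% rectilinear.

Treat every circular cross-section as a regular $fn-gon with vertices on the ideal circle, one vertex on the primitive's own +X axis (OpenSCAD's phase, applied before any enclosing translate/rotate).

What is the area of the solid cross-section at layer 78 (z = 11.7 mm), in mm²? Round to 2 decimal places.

282.08 mm²

At z = 11.7 mm: the cube (footprint 29×13) is included at this height (area 377.00 mm²); the r=7.5 cylinder at (5, 1) gives a regular 16-gon of circumradius 7.5 (constant along its height) (area = (16/2)·7.500²·sin(360°/16) = 172.21 mm²); the cylinder at (7.5, 0): section is a regular 16-gon, circumradius r=6.5 (area = (16/2)·6.500²·sin(360°/16) = 129.35 mm²); Taking the first minus the rest: starting from the 29×13 cube (377.00 mm²), the r=7.5 cylinder at (5, 1) partially overlaps it — only the 89.40 mm² overlap (of its 172.21 mm²) is removed, clipping the outline; the r=6.5 cylinder at (7.5, 0) partially overlaps it — only the 5.52 mm² overlap (of its 129.35 mm²) is removed, clipping the outline — area = 282.08 mm². Overall, the cross-section is a single solid region. Net area = 282.08 mm².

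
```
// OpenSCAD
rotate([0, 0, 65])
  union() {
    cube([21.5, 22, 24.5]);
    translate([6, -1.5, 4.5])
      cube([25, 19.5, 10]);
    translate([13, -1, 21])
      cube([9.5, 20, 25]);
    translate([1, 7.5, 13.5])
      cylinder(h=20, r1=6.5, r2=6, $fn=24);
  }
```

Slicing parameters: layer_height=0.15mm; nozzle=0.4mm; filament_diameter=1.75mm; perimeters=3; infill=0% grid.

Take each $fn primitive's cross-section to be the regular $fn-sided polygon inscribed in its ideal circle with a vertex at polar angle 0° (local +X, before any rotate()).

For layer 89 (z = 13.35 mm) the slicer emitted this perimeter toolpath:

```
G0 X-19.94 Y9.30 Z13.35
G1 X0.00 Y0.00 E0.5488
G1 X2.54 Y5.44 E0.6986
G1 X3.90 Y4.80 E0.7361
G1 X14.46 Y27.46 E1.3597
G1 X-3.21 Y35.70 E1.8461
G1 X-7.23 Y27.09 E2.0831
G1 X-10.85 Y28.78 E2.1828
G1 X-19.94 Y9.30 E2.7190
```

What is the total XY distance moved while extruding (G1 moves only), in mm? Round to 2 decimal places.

109.00 mm

Sum the Euclidean lengths of each G1 segment: total = 109.00 mm.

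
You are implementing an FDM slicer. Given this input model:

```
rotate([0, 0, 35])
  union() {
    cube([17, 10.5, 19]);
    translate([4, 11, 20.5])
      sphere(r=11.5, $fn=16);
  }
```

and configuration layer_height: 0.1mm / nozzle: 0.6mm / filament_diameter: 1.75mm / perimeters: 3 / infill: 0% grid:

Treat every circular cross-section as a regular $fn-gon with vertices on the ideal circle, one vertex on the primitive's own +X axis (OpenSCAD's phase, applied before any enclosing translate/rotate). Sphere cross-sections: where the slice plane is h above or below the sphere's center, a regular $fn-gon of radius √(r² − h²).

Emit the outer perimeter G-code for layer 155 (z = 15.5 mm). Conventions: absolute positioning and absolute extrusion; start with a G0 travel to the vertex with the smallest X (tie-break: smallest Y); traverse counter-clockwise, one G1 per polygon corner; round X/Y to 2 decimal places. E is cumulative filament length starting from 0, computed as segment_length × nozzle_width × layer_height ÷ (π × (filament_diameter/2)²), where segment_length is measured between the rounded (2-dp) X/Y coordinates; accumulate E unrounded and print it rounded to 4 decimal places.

G0 X-13.23 Y13.10 Z15.50
G1 X-13.14 Y9.06 E0.1008
G1 X-11.52 Y5.36 E0.2016
G1 X-8.60 Y2.57 E0.3023
G1 X-4.83 Y1.11 E0.4032
G1 X-0.84 Y1.19 E0.5027
G1 X0.00 Y0.00 E0.5390
G1 X13.93 Y9.75 E0.9632
G1 X7.90 Y18.35 E1.2252
G1 X5.66 Y16.78 E1.2934
G1 X5.45 Y17.25 E1.3063
G1 X2.53 Y20.04 E1.4070
G1 X-1.23 Y21.50 E1.5076
G1 X-5.27 Y21.42 E1.6084
G1 X-8.97 Y19.79 E1.7093
G1 X-11.77 Y16.87 E1.8102
G1 X-13.23 Y13.10 E1.9110

At z = 15.5 mm: the cube (footprint 17×10.5) is included at this height; the r=11.5 sphere at (4, 11) slices to a regular 16-gon of circumradius 10.356 (√(r²−h²) with h=5 from center); Combining (union): the regions partially overlap (shared area 114.77 mm²), so overlapping operands fuse into one piece — 1 connected region; (rotated 35° about Z; rotation is an isometry so areas/perimeters/island counts are preserved). The outline is a single polygon with 16 vertices. Extrusion per mm of travel: 0.6 × 0.1 / (π × 0.875²) = 0.024945. Accumulating E over each segment gives final E = 1.9110.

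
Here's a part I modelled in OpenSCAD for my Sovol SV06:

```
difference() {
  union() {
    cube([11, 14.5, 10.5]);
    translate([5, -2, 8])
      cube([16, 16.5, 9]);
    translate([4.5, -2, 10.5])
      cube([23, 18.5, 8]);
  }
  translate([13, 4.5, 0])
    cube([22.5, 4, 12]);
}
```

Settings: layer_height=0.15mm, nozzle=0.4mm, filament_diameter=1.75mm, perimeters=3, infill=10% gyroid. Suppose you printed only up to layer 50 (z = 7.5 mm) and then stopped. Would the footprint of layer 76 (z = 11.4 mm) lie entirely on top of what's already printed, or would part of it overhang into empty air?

part overhangs

Compare the two slices. At z = 7.5: the cube (footprint 11×14.5) is included at this height (area 159.50 mm²); the cube at (5, -2) is absent (z outside [8, 17]); the cube at (4.5, -2) is not intersected at this z (z outside [10.5, 18.5]); Merging all regions: only the 11×14.5 cube is present, so the union is just that shape — area = 159.50 mm²; the cube at (13, 4.5) (footprint 22.5×4) is included at this height (area 90.00 mm²); Subtracting the remaining from the first: starting from that combined region (159.50 mm²), the 22.5×4 cube at (13, 4.5) misses the remaining region (no effect) — area = 159.50 mm². At z = 11.4: the cube does not reach this height (z outside [0, 10.5]); the 16×16.5 cube at (5, -2) contributes its full rectangle (area 264.00 mm²); the 23×18.5 cube at (4.5, -2) contributes its full rectangle (area 425.50 mm²); Combining (union): the 16×16.5 cube at (5, -2) lies entirely inside the 23×18.5 cube at (4.5, -2), so the union is just the 23×18.5 cube at (4.5, -2) — area = 425.50 mm²; the 22.5×4 cube at (13, 4.5) contributes its full rectangle (area 90.00 mm²); Taking the first minus the rest: starting from that combined region (425.50 mm²), the 22.5×4 cube at (13, 4.5) partially overlaps it — only the 58.00 mm² overlap (of its 90.00 mm²) is removed, clipping the outline — area = 367.50 mm². Checking containment: at z = 11.4 the cross-section extends beyond the z = 7.5 cross-section by about 273.25 mm².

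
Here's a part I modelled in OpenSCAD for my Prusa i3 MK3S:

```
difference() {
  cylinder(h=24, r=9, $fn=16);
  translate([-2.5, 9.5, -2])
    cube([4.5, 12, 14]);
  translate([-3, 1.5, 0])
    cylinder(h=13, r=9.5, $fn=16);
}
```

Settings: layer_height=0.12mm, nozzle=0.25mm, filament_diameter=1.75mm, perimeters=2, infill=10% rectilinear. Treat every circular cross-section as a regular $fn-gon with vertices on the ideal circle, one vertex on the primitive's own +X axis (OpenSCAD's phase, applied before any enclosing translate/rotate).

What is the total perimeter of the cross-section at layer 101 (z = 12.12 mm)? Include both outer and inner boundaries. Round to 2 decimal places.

52.06 mm

At z = 12.12 mm: the r=9 cylinder contributes a regular 16-gon of circumradius 9 (perimeter = 2·16·9.000·sin(180°/16) = 56.19 mm); the cube at (-2.5, 9.5) is not intersected at this z (z outside [-2, 12]); the r=9.5 cylinder at (-3, 1.5) gives a regular 16-gon of circumradius 9.5 (constant along its height) (perimeter = 2·16·9.500·sin(180°/16) = 59.31 mm); Taking the first minus the rest: starting from the r=9 cylinder, the r=9.5 cylinder at (-3, 1.5) partially overlaps it — only the 200.57 mm² overlap (of its 276.30 mm²) is removed, clipping the outline — boundary = 52.06 mm. Overall, the cross-section is a single solid region. Total boundary length (outer) = 52.06 mm.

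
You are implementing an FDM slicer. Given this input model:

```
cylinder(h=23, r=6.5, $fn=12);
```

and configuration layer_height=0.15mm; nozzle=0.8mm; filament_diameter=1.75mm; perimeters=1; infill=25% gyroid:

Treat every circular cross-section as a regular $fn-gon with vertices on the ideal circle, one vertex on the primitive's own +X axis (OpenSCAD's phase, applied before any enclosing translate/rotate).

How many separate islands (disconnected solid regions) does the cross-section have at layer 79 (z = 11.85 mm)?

At z = 11.85 mm: the cylinder: section is a regular 12-gon, circumradius r=6.5. Overall, the cross-section is a single solid region. Island count = 1.

1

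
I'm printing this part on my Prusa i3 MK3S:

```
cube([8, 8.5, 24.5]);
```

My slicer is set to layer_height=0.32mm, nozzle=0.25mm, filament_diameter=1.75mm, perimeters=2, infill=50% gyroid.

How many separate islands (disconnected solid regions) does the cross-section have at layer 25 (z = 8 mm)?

At z = 8 mm: the cube (footprint 8×8.5) is included at this height. Overall, the cross-section is a single solid region. Island count = 1.

1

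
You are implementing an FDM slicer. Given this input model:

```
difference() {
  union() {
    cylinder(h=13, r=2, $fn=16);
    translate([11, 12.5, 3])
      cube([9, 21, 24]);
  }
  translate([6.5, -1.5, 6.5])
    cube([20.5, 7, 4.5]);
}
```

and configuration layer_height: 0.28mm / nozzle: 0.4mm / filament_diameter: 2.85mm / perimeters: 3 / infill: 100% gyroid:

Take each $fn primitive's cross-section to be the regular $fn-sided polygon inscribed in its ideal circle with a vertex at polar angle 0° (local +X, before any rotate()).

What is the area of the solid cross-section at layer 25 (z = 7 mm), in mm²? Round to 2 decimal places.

201.25 mm²

At z = 7 mm: the r=2 cylinder gives a regular 16-gon of circumradius 2 (constant along its height) (area = (16/2)·2.000²·sin(360°/16) = 12.25 mm²); the cube at (11, 12.5) is present — its section is the full 9×21 rectangle (area 189.00 mm²); Combining (union): the 2 present regions are separate (no shared area or edge), so areas and boundary lengths simply add and each stays a separate island — area = 201.25 mm²; the cube at (6.5, -1.5) is present — its section is the full 20.5×7 rectangle (area 143.50 mm²); After the difference (first − rest): starting from the result so far (201.25 mm²), the 20.5×7 cube at (6.5, -1.5) misses the remaining region (no effect) — area = 201.25 mm². Overall, the cross-section has 2 separate islands. Net area = 201.25 mm².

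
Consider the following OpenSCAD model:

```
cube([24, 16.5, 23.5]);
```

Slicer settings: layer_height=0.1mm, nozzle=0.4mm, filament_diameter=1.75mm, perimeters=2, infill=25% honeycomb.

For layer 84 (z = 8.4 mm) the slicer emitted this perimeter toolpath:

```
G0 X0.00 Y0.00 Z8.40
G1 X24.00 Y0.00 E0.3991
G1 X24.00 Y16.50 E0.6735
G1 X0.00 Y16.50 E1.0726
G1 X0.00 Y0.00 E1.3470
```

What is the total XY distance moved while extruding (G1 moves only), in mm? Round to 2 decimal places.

81.00 mm

Sum the Euclidean lengths of each G1 segment: total = 81.00 mm.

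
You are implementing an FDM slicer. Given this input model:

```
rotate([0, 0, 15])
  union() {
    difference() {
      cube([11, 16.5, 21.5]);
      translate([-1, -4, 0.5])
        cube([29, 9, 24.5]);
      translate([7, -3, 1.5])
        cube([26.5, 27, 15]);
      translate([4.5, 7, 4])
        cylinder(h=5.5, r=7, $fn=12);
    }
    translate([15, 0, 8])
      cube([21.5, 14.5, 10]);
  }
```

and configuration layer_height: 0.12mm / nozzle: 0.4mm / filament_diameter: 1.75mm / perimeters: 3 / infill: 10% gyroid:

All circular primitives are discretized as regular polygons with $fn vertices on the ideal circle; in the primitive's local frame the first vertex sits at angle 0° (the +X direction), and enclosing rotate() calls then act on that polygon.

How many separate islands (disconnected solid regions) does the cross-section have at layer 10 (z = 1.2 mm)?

At z = 1.2 mm: the 11×16.5 cube contributes its full rectangle; the cube at (-1, -4) is present — its section is the full 29×9 rectangle; the cube at (7, -3) is not intersected at this z (z outside [1.5, 16.5]); the cylinder at (4.5, 7) is absent (z outside [4, 9.5]); Taking the first minus the rest: starting from the 11×16.5 cube, the 29×9 cube at (-1, -4) partially overlaps it — only the 55.00 mm² overlap (of its 261.00 mm²) is removed, clipping the outline — 1 connected region; the cube at (15, 0) is absent (z outside [8, 18]); Taking the union: only that combined region is present, so the union is just that shape — 1 connected region; (rotated 15° about Z; rotation is an isometry so areas/perimeters/island counts are preserved). Overall, the cross-section is a single solid region. Island count = 1.

1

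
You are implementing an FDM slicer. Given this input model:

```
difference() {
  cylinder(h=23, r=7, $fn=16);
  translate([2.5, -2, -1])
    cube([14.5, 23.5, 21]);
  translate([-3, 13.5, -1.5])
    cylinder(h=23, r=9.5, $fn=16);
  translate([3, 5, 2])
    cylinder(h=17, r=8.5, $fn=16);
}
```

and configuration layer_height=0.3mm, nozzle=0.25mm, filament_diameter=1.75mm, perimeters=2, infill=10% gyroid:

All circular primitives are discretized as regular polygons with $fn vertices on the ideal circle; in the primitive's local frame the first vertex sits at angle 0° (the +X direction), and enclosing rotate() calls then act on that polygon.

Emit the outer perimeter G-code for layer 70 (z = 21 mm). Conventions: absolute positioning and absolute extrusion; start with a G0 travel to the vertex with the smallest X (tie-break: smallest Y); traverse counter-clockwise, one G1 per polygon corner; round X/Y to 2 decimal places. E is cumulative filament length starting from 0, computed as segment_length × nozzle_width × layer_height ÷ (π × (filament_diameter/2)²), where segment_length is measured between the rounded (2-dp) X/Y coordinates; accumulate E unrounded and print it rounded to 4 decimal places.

G0 X-7.00 Y0.00 Z21.00
G1 X-6.47 Y-2.68 E0.0852
G1 X-4.95 Y-4.95 E0.1704
G1 X-2.68 Y-6.47 E0.2556
G1 X0.00 Y-7.00 E0.3407
G1 X2.68 Y-6.47 E0.4259
G1 X4.95 Y-4.95 E0.5111
G1 X6.47 Y-2.68 E0.5963
G1 X7.00 Y0.00 E0.6815
G1 X6.47 Y2.68 E0.7667
G1 X4.95 Y4.95 E0.8518
G1 X2.96 Y6.28 E0.9265
G1 X0.64 Y4.72 E1.0137
G1 X-3.00 Y4.00 E1.1294
G1 X-5.28 Y4.45 E1.2018
G1 X-6.47 Y2.68 E1.2683
G1 X-7.00 Y0.00 E1.3535

At z = 21 mm: the cylinder: section is a regular 16-gon, circumradius r=7; the cube at (2.5, -2) is absent (z outside [-1, 20]); the r=9.5 cylinder at (-3, 13.5) gives a regular 16-gon of circumradius 9.5 (constant along its height); the cylinder at (3, 5) is not intersected at this z (z outside [2, 19]); After the difference (first − rest): starting from the r=7 cylinder, the r=9.5 cylinder at (-3, 13.5) partially overlaps it — only the 14.11 mm² overlap (of its 276.30 mm²) is removed, clipping the outline — 1 connected region. The outline is a single polygon with 16 vertices. Extrusion per mm of travel: 0.25 × 0.3 / (π × 0.875²) = 0.031181. Accumulating E over each segment gives final E = 1.3535.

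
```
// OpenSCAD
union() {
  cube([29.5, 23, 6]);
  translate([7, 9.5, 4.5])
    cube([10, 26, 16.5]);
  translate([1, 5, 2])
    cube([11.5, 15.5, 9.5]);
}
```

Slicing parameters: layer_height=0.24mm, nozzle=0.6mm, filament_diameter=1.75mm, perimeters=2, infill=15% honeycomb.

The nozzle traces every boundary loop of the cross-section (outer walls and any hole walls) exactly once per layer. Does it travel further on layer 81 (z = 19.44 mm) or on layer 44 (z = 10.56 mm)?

Layer 81 (z = 19.44): the cube is absent (z outside [0, 6]); the cube at (7, 9.5) is present — its section is the full 10×26 rectangle (perimeter 72.00 mm); the cube at (1, 5) is absent (z outside [2, 11.5]); Merging all regions: only the 10×26 cube at (7, 9.5) is present, so the union is just that shape — boundary = 72.00 mm. So its perimeter = 72.00 mm. Layer 44 (z = 10.56): the cube does not reach this height (z outside [0, 6]); the 10×26 cube at (7, 9.5) contributes its full rectangle (perimeter 72.00 mm); the 11.5×15.5 cube at (1, 5) contributes its full rectangle (perimeter 54.00 mm); Combining (union): the regions partially overlap (shared area 60.50 mm²), so the edge portions inside another operand are dropped and the merged outline is re-measured after clipping — boundary = 93.00 mm. So its perimeter = 93.00 mm. Layer 44 is larger (93.00 vs 72.00 mm).

layer 44 (z = 10.56 mm)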